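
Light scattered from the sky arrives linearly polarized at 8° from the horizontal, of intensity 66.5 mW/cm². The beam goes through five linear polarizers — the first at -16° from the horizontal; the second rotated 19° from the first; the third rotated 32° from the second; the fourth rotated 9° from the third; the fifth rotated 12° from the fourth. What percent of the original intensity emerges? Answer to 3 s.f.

≈ 50.1%

I₁ = 66.5 mW/cm² · cos²(24°) = 55.5 mW/cm².
I₂ = I₁ · cos²(19°) = 55.5 · 0.894 = 49.62 mW/cm².
I₃ = I₂ · cos²(32°) = 49.62 · 0.7192 = 35.68 mW/cm².
I₄ = I₃ · cos²(9°) = 35.68 · 0.9755 = 34.81 mW/cm².
I₅ = I₄ · cos²(12°) = 34.81 · 0.9568 = 33.31 mW/cm².
That is 50.08% of the incident intensity.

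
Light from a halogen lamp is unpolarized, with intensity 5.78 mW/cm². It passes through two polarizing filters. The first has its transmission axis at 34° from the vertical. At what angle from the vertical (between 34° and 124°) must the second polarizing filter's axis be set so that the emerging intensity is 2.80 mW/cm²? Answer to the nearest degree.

θ ≈ 44°

Unpolarized light through the first polarizer → I₁ = ½ I₀, now polarized at 34°.
Target fraction: 2.80 / 5.78 mW/cm² = 0.4844 of I₀.
Need I₂/I₀ = 0.4844, so cos²(θ − 34°) = 0.4844 / 0.5 = 0.9689.
θ − 34° = arccos(√0.9689) = 10.2°, giving θ ≈ 34 + 10.2 = 44.2°.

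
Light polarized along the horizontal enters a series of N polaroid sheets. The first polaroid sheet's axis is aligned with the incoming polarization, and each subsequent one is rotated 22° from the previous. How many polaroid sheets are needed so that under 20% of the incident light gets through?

N = 12

First polarizer is aligned with the polarization: full transmission.
Each further stage multiplies by cos²(22°) = 0.8597.
After N polarizers: T = 0.8597^(N−1). Require T < 0.20 ⇒ N−1 > ln(0.20)/ln(0.8597) = 10.64, so N−1 ≥ 11 and N = 12.
Check: N=12 gives T = 0.1895 < 0.20; N=11 gives T = 0.2205.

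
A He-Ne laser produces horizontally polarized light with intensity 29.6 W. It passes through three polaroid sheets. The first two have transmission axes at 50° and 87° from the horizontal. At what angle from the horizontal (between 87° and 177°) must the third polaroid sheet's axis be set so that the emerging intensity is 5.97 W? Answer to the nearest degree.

θ ≈ 116°

By Malus's law, I₁ = I₀ cos²(50° − 0°) = I₀ cos²(50°) = 0.4132 I₀.
I₂ = I₁ cos²(87° − 50°) = 0.4132 I₀ · cos²(37°) = 0.2635 I₀.
Target fraction: 5.97 / 29.6 W = 0.2017 of I₀.
Need I₃/I₀ = 0.2017, so cos²(θ − 87°) = 0.2017 / 0.2635 = 0.7653.
θ − 87° = arccos(√0.7653) = 29.0°, giving θ ≈ 87 + 29.0 = 116.0°.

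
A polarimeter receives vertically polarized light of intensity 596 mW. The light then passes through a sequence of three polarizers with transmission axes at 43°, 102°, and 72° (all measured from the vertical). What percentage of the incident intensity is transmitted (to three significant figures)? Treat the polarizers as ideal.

By Malus's law, I₁ = 596 mW · cos²(43°) = 318.8 mW.
I₂ = I₁ · cos²(59°) = 318.8 · 0.2653 = 84.56 mW.
I₃ = I₂ · cos²(30°) = 84.56 · 0.75 = 63.42 mW.
That is 10.64% of the incident intensity.

≈ 10.6%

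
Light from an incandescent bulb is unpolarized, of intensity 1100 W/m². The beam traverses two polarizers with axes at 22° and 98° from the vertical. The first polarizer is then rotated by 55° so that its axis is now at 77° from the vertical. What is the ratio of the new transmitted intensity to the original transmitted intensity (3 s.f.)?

Before rotation:
Unpolarized light through the first polarizer → I₁ = ½ I₀, now polarized at 22°.
I₂ = I₁ cos²(98° − 22°) = 0.5 I₀ · cos²(76°) = 0.02926 I₀.
After rotation:
Unpolarized light through the first polarizer → I₁ = ½ I₀, now polarized at 77°.
I₂ = I₁ cos²(98° − 77°) = 0.5 I₀ · cos²(21°) = 0.4358 I₀.
Ratio = 0.4358 / 0.02926 = 14.89.

I_new/I_old ≈ 14.9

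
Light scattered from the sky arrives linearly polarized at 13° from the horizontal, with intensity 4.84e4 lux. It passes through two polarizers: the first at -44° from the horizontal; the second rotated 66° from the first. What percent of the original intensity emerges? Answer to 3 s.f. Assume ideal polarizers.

≈ 4.91%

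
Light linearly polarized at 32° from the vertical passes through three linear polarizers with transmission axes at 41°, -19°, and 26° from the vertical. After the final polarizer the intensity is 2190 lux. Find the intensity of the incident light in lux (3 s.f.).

I₁ = I₀ cos²(41° − 32°) = I₀ cos²(9°) = 0.9755 I₀.
I₂ = I₁ cos²(-19° − 41°) = 0.9755 I₀ · cos²(60°) = 0.2439 I₀.
I₃ = I₂ cos²(26° + 19°) = 0.2439 I₀ · cos²(45°) = 0.1219 I₀.
So 2190 lux = 0.1219 I₀, giving I₀ = 2190/0.1219 = 1.796e+04 lux.

I₀ ≈ 1.80e4 lux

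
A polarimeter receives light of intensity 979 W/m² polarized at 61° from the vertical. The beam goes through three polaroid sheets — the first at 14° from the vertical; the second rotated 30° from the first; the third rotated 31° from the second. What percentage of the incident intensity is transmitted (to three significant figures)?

I₁ = 979 W/m² · cos²(47°) = 455.4 W/m².
I₂ = I₁ · cos²(30°) = 455.4 · 0.75 = 341.5 W/m².
I₃ = I₂ · cos²(31°) = 341.5 · 0.7347 = 250.9 W/m².
That is 25.63% of the incident intensity.

≈ 25.6%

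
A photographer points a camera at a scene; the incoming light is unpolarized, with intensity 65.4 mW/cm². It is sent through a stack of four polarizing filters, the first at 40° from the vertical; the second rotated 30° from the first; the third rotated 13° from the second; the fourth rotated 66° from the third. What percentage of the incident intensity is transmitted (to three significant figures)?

Unpolarized light through the first polarizer → I₁ = 65.4 mW/cm²/2 = 32.7 mW/cm², polarized at 40°.
I₂ = I₁ · cos²(30°) = 32.7 · 0.75 = 24.53 mW/cm².
I₃ = I₂ · cos²(13°) = 24.53 · 0.9494 = 23.28 mW/cm².
I₄ = I₃ · cos²(66°) = 23.28 · 0.1654 = 3.852 mW/cm².
That is 5.89% of the incident intensity.

≈ 5.89%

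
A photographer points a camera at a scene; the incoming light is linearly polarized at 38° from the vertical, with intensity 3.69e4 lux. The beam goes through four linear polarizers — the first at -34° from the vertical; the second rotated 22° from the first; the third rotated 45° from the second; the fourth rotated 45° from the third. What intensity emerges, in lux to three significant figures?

I₁ = 3.69e4 lux · cos²(72°) = 3524 lux.
I₂ = I₁ · cos²(22°) = 3524 · 0.8597 = 3029 lux.
I₃ = I₂ · cos²(45°) = 3029 · 0.5 = 1515 lux.
I₄ = I₃ · cos²(45°) = 1515 · 0.5 = 757.3 lux.

I ≈ 757 lux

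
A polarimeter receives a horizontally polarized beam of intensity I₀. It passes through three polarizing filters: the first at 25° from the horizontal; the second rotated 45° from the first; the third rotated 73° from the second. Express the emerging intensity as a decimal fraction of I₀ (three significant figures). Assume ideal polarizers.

≈ 0.0351 I₀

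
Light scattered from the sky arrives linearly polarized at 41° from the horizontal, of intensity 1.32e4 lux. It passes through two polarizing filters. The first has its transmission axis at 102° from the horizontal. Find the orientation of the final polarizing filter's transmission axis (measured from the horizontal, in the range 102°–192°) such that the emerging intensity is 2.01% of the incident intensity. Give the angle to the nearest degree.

θ ≈ 175°

I₁ = I₀ cos²(102° − 41°) = I₀ cos²(61°) = 0.235 I₀.
Need I₂/I₀ = 0.0201, so cos²(θ − 102°) = 0.0201 / 0.235 = 0.08552.
θ − 102° = arccos(√0.08552) = 73.0°, giving θ ≈ 102 + 73.0 = 175.0°.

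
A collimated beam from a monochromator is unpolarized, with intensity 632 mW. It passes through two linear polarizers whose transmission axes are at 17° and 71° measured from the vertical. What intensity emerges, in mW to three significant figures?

Unpolarized light through the first polarizer → I₁ = 632 mW/2 = 316 mW, polarized at 17°.
I₂ = I₁ · cos²(54°) = 316 · 0.3455 = 109.2 mW.

I ≈ 109 mW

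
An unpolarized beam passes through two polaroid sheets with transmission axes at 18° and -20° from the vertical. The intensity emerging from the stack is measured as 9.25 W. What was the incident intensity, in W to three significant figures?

I₀ ≈ 29.8 W

Unpolarized light through the first polarizer → I₁ = ½ I₀, now polarized at 18°.
I₂ = I₁ cos²(-20° − 18°) = 0.5 I₀ · cos²(38°) = 0.3105 I₀.
So 9.25 W = 0.3105 I₀, giving I₀ = 9.25/0.3105 = 29.79 W.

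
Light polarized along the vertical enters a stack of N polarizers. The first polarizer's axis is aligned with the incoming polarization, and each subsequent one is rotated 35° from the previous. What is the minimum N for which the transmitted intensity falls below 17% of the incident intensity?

N = 6

First polarizer is aligned with the polarization: full transmission.
Each further stage multiplies by cos²(35°) = 0.671.
After N polarizers: T = 0.671^(N−1). Require T < 0.17 ⇒ N−1 > ln(0.17)/ln(0.671) = 4.44, so N−1 ≥ 5 and N = 6.
Check: N=6 gives T = 0.136 < 0.17; N=5 gives T = 0.2027.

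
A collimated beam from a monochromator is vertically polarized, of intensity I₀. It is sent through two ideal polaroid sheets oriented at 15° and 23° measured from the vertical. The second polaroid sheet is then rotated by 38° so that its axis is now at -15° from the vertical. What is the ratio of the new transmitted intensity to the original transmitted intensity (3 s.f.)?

Before rotation:
I₁ = I₀ cos²(15° − 0°) = I₀ cos²(15°) = 0.933 I₀.
I₂ = I₁ cos²(23° − 15°) = 0.933 I₀ · cos²(8°) = 0.9149 I₀.
After rotation:
I₁ = I₀ cos²(15° − 0°) = I₀ cos²(15°) = 0.933 I₀.
I₂ = I₁ cos²(-15° − 15°) = 0.933 I₀ · cos²(30°) = 0.6998 I₀.
Ratio = 0.6998 / 0.9149 = 0.7648.

I_new/I_old ≈ 0.765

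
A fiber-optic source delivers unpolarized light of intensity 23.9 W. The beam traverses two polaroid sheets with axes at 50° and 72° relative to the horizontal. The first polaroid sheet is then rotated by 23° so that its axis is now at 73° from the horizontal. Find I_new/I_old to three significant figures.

Before rotation:
Unpolarized light through the first polarizer → I₁ = ½ I₀, now polarized at 50°.
I₂ = I₁ cos²(72° − 50°) = 0.5 I₀ · cos²(22°) = 0.4298 I₀.
After rotation:
Unpolarized light through the first polarizer → I₁ = ½ I₀, now polarized at 73°.
I₂ = I₁ cos²(72° − 73°) = 0.5 I₀ · cos²(1°) = 0.4998 I₀.
Ratio = 0.4998 / 0.4298 = 1.163.

I_new/I_old ≈ 1.16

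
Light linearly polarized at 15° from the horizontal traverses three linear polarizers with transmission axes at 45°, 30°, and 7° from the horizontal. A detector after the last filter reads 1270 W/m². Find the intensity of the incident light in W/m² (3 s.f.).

I₁ = I₀ cos²(45° − 15°) = I₀ cos²(30°) = 0.75 I₀.
I₂ = I₁ cos²(30° − 45°) = 0.75 I₀ · cos²(15°) = 0.6998 I₀.
I₃ = I₂ cos²(7° − 30°) = 0.6998 I₀ · cos²(23°) = 0.5929 I₀.
So 1270 W/m² = 0.5929 I₀, giving I₀ = 1270/0.5929 = 2142 W/m².

I₀ ≈ 2140 W/m²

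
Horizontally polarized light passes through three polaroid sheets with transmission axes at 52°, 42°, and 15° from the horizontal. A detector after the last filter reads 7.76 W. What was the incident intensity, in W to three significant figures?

By Malus's law, I₁ = I₀ cos²(52° − 0°) = I₀ cos²(52°) = 0.379 I₀.
I₂ = I₁ cos²(42° − 52°) = 0.379 I₀ · cos²(10°) = 0.3676 I₀.
I₃ = I₂ cos²(15° − 42°) = 0.3676 I₀ · cos²(27°) = 0.2918 I₀.
So 7.76 W = 0.2918 I₀, giving I₀ = 7.76/0.2918 = 26.59 W.

I₀ ≈ 26.6 W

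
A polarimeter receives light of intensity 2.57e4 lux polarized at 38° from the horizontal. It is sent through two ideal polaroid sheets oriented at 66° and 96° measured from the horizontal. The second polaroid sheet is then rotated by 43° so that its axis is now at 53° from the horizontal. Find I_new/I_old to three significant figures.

Before rotation:
I₁ = I₀ cos²(66° − 38°) = I₀ cos²(28°) = 0.7796 I₀.
I₂ = I₁ cos²(96° − 66°) = 0.7796 I₀ · cos²(30°) = 0.5847 I₀.
After rotation:
I₁ = I₀ cos²(66° − 38°) = I₀ cos²(28°) = 0.7796 I₀.
I₂ = I₁ cos²(53° − 66°) = 0.7796 I₀ · cos²(13°) = 0.7401 I₀.
Ratio = 0.7401 / 0.5847 = 1.266.

I_new/I_old ≈ 1.27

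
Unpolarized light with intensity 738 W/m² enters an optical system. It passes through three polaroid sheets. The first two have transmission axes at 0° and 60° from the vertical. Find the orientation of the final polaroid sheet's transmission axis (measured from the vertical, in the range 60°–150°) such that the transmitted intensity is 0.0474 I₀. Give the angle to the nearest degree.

θ ≈ 112°

Unpolarized light through the first polarizer → I₁ = ½ I₀, now polarized at 0°.
I₂ = I₁ cos²(60° − 0°) = 0.5 I₀ · cos²(60°) = 0.125 I₀.
Need I₃/I₀ = 0.0474, so cos²(θ − 60°) = 0.0474 / 0.125 = 0.3792.
θ − 60° = arccos(√0.3792) = 52.0°, giving θ ≈ 60 + 52.0 = 112.0°.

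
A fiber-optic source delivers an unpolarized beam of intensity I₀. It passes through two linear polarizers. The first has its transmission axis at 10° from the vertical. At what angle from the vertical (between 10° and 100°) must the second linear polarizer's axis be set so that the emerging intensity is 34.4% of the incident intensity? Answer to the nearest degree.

θ ≈ 44°

Unpolarized light through the first polarizer → I₁ = ½ I₀, now polarized at 10°.
Need I₂/I₀ = 0.344, so cos²(θ − 10°) = 0.344 / 0.5 = 0.688.
θ − 10° = arccos(√0.688) = 34.0°, giving θ ≈ 10 + 34.0 = 44.0°.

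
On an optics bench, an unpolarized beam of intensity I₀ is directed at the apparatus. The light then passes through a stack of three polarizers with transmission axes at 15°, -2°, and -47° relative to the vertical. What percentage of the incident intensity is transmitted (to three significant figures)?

≈ 22.9%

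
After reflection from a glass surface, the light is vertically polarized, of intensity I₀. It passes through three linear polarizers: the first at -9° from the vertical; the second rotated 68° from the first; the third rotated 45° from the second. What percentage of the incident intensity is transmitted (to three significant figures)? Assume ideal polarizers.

≈ 6.84%

I₁ = I₀ cos²(-9° − 0°) = I₀ cos²(9°) = 0.9755 I₀.
I₂ = I₁ cos²(68°) = 0.9755 · 0.1403 I₀ = 0.1369 I₀.
I₃ = I₂ cos²(45°) = 0.1369 · 0.5 I₀ = 0.06845 I₀.
That is 6.845% of the incident intensity.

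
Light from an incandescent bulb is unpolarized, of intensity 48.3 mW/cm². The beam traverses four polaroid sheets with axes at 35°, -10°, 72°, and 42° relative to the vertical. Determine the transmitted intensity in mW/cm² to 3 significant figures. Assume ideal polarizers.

I ≈ 0.175 mW/cm²

Unpolarized light through the first polarizer → I₁ = 48.3 mW/cm²/2 = 24.15 mW/cm², polarized at 35°.
I₂ = I₁ · cos²(45°) = 24.15 · 0.5 = 12.08 mW/cm².
I₃ = I₂ · cos²(82°) = 12.08 · 0.01937 = 0.2339 mW/cm².
I₄ = I₃ · cos²(30°) = 0.2339 · 0.75 = 0.1754 mW/cm².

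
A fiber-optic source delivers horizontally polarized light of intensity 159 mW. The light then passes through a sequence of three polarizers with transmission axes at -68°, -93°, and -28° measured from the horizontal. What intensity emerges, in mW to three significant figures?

I₁ = 159 mW · cos²(68°) = 22.31 mW.
I₂ = I₁ · cos²(25°) = 22.31 · 0.8214 = 18.33 mW.
I₃ = I₂ · cos²(65°) = 18.33 · 0.1786 = 3.273 mW.

I ≈ 3.27 mW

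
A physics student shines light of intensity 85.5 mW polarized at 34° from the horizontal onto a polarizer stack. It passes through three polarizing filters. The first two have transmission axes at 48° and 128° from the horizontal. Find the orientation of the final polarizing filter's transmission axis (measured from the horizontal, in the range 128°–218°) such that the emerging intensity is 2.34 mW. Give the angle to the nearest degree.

I₁ = I₀ cos²(48° − 34°) = I₀ cos²(14°) = 0.9415 I₀.
I₂ = I₁ cos²(128° − 48°) = 0.9415 I₀ · cos²(80°) = 0.02839 I₀.
Target fraction: 2.34 / 85.5 mW = 0.02737 of I₀.
Need I₃/I₀ = 0.02737, so cos²(θ − 128°) = 0.02737 / 0.02839 = 0.9641.
θ − 128° = arccos(√0.9641) = 10.9°, giving θ ≈ 128 + 10.9 = 138.9°.

θ ≈ 139°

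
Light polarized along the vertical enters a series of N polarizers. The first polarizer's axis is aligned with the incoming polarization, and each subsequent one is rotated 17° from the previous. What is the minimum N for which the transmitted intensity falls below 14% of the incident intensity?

First polarizer is aligned with the polarization: full transmission.
Each further stage multiplies by cos²(17°) = 0.9145.
After N polarizers: T = 0.9145^(N−1). Require T < 0.14 ⇒ N−1 > ln(0.14)/ln(0.9145) = 22.00, so N−1 ≥ 23 and N = 24.
Check: N=24 gives T = 0.1281 < 0.14; N=23 gives T = 0.14.

N = 24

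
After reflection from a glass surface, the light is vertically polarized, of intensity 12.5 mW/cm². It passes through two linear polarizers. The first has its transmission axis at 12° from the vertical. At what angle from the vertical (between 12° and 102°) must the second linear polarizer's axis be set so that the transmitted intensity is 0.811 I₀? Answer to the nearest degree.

θ ≈ 35°

By Malus's law, I₁ = I₀ cos²(12° − 0°) = I₀ cos²(12°) = 0.9568 I₀.
Need I₂/I₀ = 0.811, so cos²(θ − 12°) = 0.811 / 0.9568 = 0.8476.
θ − 12° = arccos(√0.8476) = 23.0°, giving θ ≈ 12 + 23.0 = 35.0°.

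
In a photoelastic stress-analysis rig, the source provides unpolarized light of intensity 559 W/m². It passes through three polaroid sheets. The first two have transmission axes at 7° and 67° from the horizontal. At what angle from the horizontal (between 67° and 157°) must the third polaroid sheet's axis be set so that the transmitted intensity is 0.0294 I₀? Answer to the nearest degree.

θ ≈ 128°

Unpolarized light through the first polarizer → I₁ = ½ I₀, now polarized at 7°.
I₂ = I₁ cos²(67° − 7°) = 0.5 I₀ · cos²(60°) = 0.125 I₀.
Need I₃/I₀ = 0.0294, so cos²(θ − 67°) = 0.0294 / 0.125 = 0.2352.
θ − 67° = arccos(√0.2352) = 61.0°, giving θ ≈ 67 + 61.0 = 128.0°.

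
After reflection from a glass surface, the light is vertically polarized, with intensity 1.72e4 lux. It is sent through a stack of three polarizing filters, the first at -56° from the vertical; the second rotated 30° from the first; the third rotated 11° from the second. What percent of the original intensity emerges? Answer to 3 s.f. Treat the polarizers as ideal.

≈ 22.6%

I₁ = 1.72e4 lux · cos²(56°) = 5378 lux.
I₂ = I₁ · cos²(30°) = 5378 · 0.75 = 4034 lux.
I₃ = I₂ · cos²(11°) = 4034 · 0.9636 = 3887 lux.
That is 22.6% of the incident intensity.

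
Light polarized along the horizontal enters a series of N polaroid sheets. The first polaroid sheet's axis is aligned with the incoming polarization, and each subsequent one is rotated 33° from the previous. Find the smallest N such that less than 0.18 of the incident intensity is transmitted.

N = 6

First polarizer is aligned with the polarization: full transmission.
Each further stage multiplies by cos²(33°) = 0.7034.
After N polarizers: T = 0.7034^(N−1). Require T < 0.18 ⇒ N−1 > ln(0.18)/ln(0.7034) = 4.87, so N−1 ≥ 5 and N = 6.
Check: N=6 gives T = 0.1722 < 0.18; N=5 gives T = 0.2448.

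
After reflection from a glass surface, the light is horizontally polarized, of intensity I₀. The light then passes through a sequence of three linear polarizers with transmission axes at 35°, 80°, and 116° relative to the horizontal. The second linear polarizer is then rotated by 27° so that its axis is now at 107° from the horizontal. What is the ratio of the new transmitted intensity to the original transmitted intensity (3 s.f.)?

I_new/I_old ≈ 0.285

Before rotation:
I₁ = I₀ cos²(35° − 0°) = I₀ cos²(35°) = 0.671 I₀.
I₂ = I₁ cos²(80° − 35°) = 0.671 I₀ · cos²(45°) = 0.3355 I₀.
I₃ = I₂ cos²(116° − 80°) = 0.3355 I₀ · cos²(36°) = 0.2196 I₀.
After rotation:
I₁ = I₀ cos²(35° − 0°) = I₀ cos²(35°) = 0.671 I₀.
I₂ = I₁ cos²(107° − 35°) = 0.671 I₀ · cos²(72°) = 0.06408 I₀.
I₃ = I₂ cos²(116° − 107°) = 0.06408 I₀ · cos²(9°) = 0.06251 I₀.
Ratio = 0.06251 / 0.2196 = 0.2847.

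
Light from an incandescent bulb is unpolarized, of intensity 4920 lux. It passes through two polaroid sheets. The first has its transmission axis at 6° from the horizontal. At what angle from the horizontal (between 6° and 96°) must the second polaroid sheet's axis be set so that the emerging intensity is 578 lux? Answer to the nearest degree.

Unpolarized light through the first polarizer → I₁ = ½ I₀, now polarized at 6°.
Target fraction: 578 / 4920 lux = 0.1175 of I₀.
Need I₂/I₀ = 0.1175, so cos²(θ − 6°) = 0.1175 / 0.5 = 0.235.
θ − 6° = arccos(√0.235) = 61.0°, giving θ ≈ 6 + 61.0 = 67.0°.

θ ≈ 67°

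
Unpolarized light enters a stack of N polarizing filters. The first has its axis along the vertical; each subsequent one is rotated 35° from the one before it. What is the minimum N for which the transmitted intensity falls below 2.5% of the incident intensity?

First polarizer halves the unpolarized light: factor 1/2.
Each further stage multiplies by cos²(35°) = 0.671.
After N polarizers: T = 0.5·0.671^(N−1). Require T < 0.025 ⇒ N−1 > ln(0.025/0.5)/ln(0.671) = 7.51, so N−1 ≥ 8 and N = 9.
Check: N=9 gives T = 0.02055 < 0.025; N=8 gives T = 0.03062.

N = 9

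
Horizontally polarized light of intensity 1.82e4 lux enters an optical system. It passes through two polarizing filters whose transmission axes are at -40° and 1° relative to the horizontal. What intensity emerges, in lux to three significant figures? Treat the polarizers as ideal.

I ≈ 6080 lux

I₁ = 1.82e4 lux · cos²(40°) = 1.068e+04 lux.
I₂ = I₁ · cos²(41°) = 1.068e+04 · 0.5696 = 6083 lux.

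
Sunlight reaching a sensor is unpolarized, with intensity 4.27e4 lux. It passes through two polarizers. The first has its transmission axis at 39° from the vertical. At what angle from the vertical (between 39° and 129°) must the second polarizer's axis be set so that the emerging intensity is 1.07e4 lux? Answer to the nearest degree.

Unpolarized light through the first polarizer → I₁ = ½ I₀, now polarized at 39°.
Target fraction: 1.07e4 / 4.27e4 lux = 0.2506 of I₀.
Need I₂/I₀ = 0.2506, so cos²(θ − 39°) = 0.2506 / 0.5 = 0.5012.
θ − 39° = arccos(√0.5012) = 44.9°, giving θ ≈ 39 + 44.9 = 83.9°.

θ ≈ 84°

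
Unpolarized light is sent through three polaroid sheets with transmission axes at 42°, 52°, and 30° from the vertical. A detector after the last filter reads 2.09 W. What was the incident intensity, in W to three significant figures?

I₀ ≈ 5.01 W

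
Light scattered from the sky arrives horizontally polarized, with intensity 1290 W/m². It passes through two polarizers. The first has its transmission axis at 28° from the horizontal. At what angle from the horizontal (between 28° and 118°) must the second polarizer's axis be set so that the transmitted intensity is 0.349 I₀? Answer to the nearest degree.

I₁ = I₀ cos²(28° − 0°) = I₀ cos²(28°) = 0.7796 I₀.
Need I₂/I₀ = 0.349, so cos²(θ − 28°) = 0.349 / 0.7796 = 0.4477.
θ − 28° = arccos(√0.4477) = 48.0°, giving θ ≈ 28 + 48.0 = 76.0°.

θ ≈ 76°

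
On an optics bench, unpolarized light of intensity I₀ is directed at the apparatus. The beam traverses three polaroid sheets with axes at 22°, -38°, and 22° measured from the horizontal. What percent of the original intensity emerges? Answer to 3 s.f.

Unpolarized light through the first polarizer → I₁ = ½ I₀, now polarized at 22°.
I₂ = I₁ cos²(-38° − 22°) = 0.5 I₀ · cos²(60°) = 0.125 I₀.
I₃ = I₂ cos²(22° + 38°) = 0.125 I₀ · cos²(60°) = 0.03125 I₀.
That is 3.125% of the incident intensity.

≈ 3.13%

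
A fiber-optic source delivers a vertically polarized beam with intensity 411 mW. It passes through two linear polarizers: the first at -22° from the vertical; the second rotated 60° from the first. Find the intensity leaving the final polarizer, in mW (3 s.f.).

I ≈ 88.3 mW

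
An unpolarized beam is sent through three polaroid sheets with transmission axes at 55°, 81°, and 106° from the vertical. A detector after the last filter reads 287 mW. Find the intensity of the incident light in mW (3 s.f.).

Unpolarized light through the first polarizer → I₁ = ½ I₀, now polarized at 55°.
I₂ = I₁ cos²(81° − 55°) = 0.5 I₀ · cos²(26°) = 0.4039 I₀.
I₃ = I₂ cos²(106° − 81°) = 0.4039 I₀ · cos²(25°) = 0.3318 I₀.
So 287 mW = 0.3318 I₀, giving I₀ = 287/0.3318 = 865 mW.

I₀ ≈ 865 mW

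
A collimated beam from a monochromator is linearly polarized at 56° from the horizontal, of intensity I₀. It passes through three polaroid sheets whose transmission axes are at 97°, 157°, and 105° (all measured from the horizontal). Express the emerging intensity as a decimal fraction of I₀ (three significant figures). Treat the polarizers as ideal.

≈ 0.0540 I₀

By Malus's law, I₁ = I₀ cos²(97° − 56°) = I₀ cos²(41°) = 0.5696 I₀.
I₂ = I₁ cos²(157° − 97°) = 0.5696 I₀ · cos²(60°) = 0.1424 I₀.
I₃ = I₂ cos²(105° − 157°) = 0.1424 I₀ · cos²(52°) = 0.05397 I₀.
Transmitted fraction = 0.05397.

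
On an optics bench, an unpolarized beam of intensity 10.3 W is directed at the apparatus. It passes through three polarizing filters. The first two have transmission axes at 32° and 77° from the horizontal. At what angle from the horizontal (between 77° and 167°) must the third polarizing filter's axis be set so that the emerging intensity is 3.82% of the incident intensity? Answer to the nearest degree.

θ ≈ 144°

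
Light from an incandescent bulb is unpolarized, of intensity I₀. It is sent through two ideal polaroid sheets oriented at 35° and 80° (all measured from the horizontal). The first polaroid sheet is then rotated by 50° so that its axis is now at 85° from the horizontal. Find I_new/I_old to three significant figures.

Before rotation:
Unpolarized light through the first polarizer → I₁ = ½ I₀, now polarized at 35°.
I₂ = I₁ cos²(80° − 35°) = 0.5 I₀ · cos²(45°) = 0.25 I₀.
After rotation:
Unpolarized light through the first polarizer → I₁ = ½ I₀, now polarized at 85°.
I₂ = I₁ cos²(80° − 85°) = 0.5 I₀ · cos²(5°) = 0.4962 I₀.
Ratio = 0.4962 / 0.25 = 1.985.

I_new/I_old ≈ 1.98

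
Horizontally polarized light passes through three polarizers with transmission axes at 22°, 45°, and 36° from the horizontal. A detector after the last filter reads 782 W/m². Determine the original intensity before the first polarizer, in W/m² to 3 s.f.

By Malus's law, I₁ = I₀ cos²(22° − 0°) = I₀ cos²(22°) = 0.8597 I₀.
I₂ = I₁ cos²(45° − 22°) = 0.8597 I₀ · cos²(23°) = 0.7284 I₀.
I₃ = I₂ cos²(36° − 45°) = 0.7284 I₀ · cos²(9°) = 0.7106 I₀.
So 782 W/m² = 0.7106 I₀, giving I₀ = 782/0.7106 = 1100 W/m².

I₀ ≈ 1100 W/m²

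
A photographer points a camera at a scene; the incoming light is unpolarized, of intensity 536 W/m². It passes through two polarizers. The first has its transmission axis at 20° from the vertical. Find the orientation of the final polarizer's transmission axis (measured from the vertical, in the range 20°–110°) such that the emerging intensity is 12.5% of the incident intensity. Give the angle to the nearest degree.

θ ≈ 80°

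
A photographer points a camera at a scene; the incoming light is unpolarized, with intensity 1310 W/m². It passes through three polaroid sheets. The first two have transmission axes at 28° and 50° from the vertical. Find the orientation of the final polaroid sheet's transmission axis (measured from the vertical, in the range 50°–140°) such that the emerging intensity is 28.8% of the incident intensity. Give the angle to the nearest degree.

θ ≈ 85°

Unpolarized light through the first polarizer → I₁ = ½ I₀, now polarized at 28°.
I₂ = I₁ cos²(50° − 28°) = 0.5 I₀ · cos²(22°) = 0.4298 I₀.
Need I₃/I₀ = 0.288, so cos²(θ − 50°) = 0.288 / 0.4298 = 0.67.
θ − 50° = arccos(√0.67) = 35.1°, giving θ ≈ 50 + 35.1 = 85.1°.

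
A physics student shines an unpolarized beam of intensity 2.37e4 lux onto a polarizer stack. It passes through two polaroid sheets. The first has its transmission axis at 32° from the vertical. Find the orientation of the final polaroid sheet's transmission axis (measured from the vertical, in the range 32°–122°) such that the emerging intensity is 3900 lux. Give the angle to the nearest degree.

θ ≈ 87°

Unpolarized light through the first polarizer → I₁ = ½ I₀, now polarized at 32°.
Target fraction: 3900 / 2.37e4 lux = 0.1646 of I₀.
Need I₂/I₀ = 0.1646, so cos²(θ − 32°) = 0.1646 / 0.5 = 0.3291.
θ − 32° = arccos(√0.3291) = 55.0°, giving θ ≈ 32 + 55.0 = 87.0°.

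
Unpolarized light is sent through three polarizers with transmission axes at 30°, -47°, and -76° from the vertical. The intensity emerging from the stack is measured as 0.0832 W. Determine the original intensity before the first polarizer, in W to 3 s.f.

Unpolarized light through the first polarizer → I₁ = ½ I₀, now polarized at 30°.
I₂ = I₁ cos²(-47° − 30°) = 0.5 I₀ · cos²(77°) = 0.0253 I₀.
I₃ = I₂ cos²(-76° + 47°) = 0.0253 I₀ · cos²(29°) = 0.01935 I₀.
So 0.0832 W = 0.01935 I₀, giving I₀ = 0.0832/0.01935 = 4.299 W.

I₀ ≈ 4.30 W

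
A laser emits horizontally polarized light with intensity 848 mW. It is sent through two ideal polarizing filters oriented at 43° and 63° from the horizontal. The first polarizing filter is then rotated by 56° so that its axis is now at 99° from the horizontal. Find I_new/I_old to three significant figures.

I_new/I_old ≈ 0.0339

Before rotation:
By Malus's law, I₁ = I₀ cos²(43° − 0°) = I₀ cos²(43°) = 0.5349 I₀.
I₂ = I₁ cos²(63° − 43°) = 0.5349 I₀ · cos²(20°) = 0.4723 I₀.
After rotation:
I₁ = I₀ cos²(99° − 0°) = I₀ cos²(81°) = 0.02447 I₀.
I₂ = I₁ cos²(63° − 99°) = 0.02447 I₀ · cos²(36°) = 0.01602 I₀.
Ratio = 0.01602 / 0.4723 = 0.03391.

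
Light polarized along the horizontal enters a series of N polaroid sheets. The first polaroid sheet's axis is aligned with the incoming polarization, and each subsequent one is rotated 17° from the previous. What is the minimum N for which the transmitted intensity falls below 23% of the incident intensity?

First polarizer is aligned with the polarization: full transmission.
Each further stage multiplies by cos²(17°) = 0.9145.
After N polarizers: T = 0.9145^(N−1). Require T < 0.23 ⇒ N−1 > ln(0.23)/ln(0.9145) = 16.45, so N−1 ≥ 17 and N = 18.
Check: N=18 gives T = 0.2189 < 0.23; N=17 gives T = 0.2394.

N = 18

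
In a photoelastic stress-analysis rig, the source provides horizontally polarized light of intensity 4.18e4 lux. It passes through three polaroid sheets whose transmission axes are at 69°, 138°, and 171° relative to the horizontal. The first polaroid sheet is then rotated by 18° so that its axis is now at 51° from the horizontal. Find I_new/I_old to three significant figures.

I_new/I_old ≈ 0.0658

Before rotation:
I₁ = I₀ cos²(69° − 0°) = I₀ cos²(69°) = 0.1284 I₀.
I₂ = I₁ cos²(138° − 69°) = 0.1284 I₀ · cos²(69°) = 0.01649 I₀.
I₃ = I₂ cos²(171° − 138°) = 0.01649 I₀ · cos²(33°) = 0.0116 I₀.
After rotation:
I₁ = I₀ cos²(51° − 0°) = I₀ cos²(51°) = 0.396 I₀.
I₂ = I₁ cos²(138° − 51°) = 0.396 I₀ · cos²(87°) = 0.001085 I₀.
I₃ = I₂ cos²(171° − 138°) = 0.001085 I₀ · cos²(33°) = 0.000763 I₀.
Ratio = 0.000763 / 0.0116 = 0.06577.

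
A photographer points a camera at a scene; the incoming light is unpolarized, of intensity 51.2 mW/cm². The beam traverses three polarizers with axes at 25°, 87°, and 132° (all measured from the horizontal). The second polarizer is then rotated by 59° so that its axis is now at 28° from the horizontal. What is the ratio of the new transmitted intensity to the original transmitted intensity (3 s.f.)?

I_new/I_old ≈ 0.530

Before rotation:
Unpolarized light through the first polarizer → I₁ = ½ I₀, now polarized at 25°.
I₂ = I₁ cos²(87° − 25°) = 0.5 I₀ · cos²(62°) = 0.1102 I₀.
I₃ = I₂ cos²(132° − 87°) = 0.1102 I₀ · cos²(45°) = 0.0551 I₀.
After rotation:
Unpolarized light through the first polarizer → I₁ = ½ I₀, now polarized at 25°.
I₂ = I₁ cos²(28° − 25°) = 0.5 I₀ · cos²(3°) = 0.4986 I₀.
Angle between axes 2 and 3: 76°. I₃ = 0.4986 I₀ · cos²(76°) = 0.02918 I₀.
Ratio = 0.02918 / 0.0551 = 0.5296.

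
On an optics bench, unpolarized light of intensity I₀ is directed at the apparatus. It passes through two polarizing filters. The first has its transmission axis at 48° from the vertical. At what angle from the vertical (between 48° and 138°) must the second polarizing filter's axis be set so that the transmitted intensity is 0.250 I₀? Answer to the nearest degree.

θ ≈ 93°

Unpolarized light through the first polarizer → I₁ = ½ I₀, now polarized at 48°.
Need I₂/I₀ = 0.25, so cos²(θ − 48°) = 0.25 / 0.5 = 0.5.
θ − 48° = arccos(√0.5) = 45.0°, giving θ ≈ 48 + 45.0 = 93.0°.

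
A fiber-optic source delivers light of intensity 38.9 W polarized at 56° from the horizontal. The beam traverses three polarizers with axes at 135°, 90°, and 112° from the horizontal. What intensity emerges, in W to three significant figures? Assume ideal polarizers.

I ≈ 0.609 W

I₁ = 38.9 W · cos²(79°) = 1.416 W.
I₂ = I₁ · cos²(45°) = 1.416 · 0.5 = 0.7081 W.
I₃ = I₂ · cos²(22°) = 0.7081 · 0.8597 = 0.6088 W.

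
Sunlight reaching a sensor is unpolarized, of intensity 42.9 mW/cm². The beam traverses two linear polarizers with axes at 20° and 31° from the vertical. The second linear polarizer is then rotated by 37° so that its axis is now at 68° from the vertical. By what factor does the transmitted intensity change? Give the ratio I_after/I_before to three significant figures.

I_new/I_old ≈ 0.465

Before rotation:
Unpolarized light through the first polarizer → I₁ = ½ I₀, now polarized at 20°.
I₂ = I₁ cos²(31° − 20°) = 0.5 I₀ · cos²(11°) = 0.4818 I₀.
After rotation:
Unpolarized light through the first polarizer → I₁ = ½ I₀, now polarized at 20°.
I₂ = I₁ cos²(68° − 20°) = 0.5 I₀ · cos²(48°) = 0.2239 I₀.
Ratio = 0.2239 / 0.4818 = 0.4647.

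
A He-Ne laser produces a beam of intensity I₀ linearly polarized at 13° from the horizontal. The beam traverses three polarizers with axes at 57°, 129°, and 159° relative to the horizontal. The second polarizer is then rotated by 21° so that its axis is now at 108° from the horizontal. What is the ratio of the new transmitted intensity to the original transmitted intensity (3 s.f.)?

Before rotation:
I₁ = I₀ cos²(57° − 13°) = I₀ cos²(44°) = 0.5174 I₀.
I₂ = I₁ cos²(129° − 57°) = 0.5174 I₀ · cos²(72°) = 0.04941 I₀.
I₃ = I₂ cos²(159° − 129°) = 0.04941 I₀ · cos²(30°) = 0.03706 I₀.
After rotation:
I₁ = I₀ cos²(57° − 13°) = I₀ cos²(44°) = 0.5174 I₀.
I₂ = I₁ cos²(108° − 57°) = 0.5174 I₀ · cos²(51°) = 0.2049 I₀.
I₃ = I₂ cos²(159° − 108°) = 0.2049 I₀ · cos²(51°) = 0.08116 I₀.
Ratio = 0.08116 / 0.03706 = 2.19.

I_new/I_old ≈ 2.19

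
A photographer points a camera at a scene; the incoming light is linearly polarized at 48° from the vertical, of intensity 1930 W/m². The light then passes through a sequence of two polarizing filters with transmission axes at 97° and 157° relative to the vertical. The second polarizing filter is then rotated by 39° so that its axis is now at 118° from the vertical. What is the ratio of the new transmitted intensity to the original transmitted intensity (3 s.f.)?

I_new/I_old ≈ 3.49

Before rotation:
I₁ = I₀ cos²(97° − 48°) = I₀ cos²(49°) = 0.4304 I₀.
I₂ = I₁ cos²(157° − 97°) = 0.4304 I₀ · cos²(60°) = 0.1076 I₀.
After rotation:
I₁ = I₀ cos²(97° − 48°) = I₀ cos²(49°) = 0.4304 I₀.
I₂ = I₁ cos²(118° − 97°) = 0.4304 I₀ · cos²(21°) = 0.3751 I₀.
Ratio = 0.3751 / 0.1076 = 3.486.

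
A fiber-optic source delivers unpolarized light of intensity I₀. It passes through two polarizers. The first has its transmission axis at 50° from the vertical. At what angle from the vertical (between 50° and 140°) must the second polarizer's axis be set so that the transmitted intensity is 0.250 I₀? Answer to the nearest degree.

θ ≈ 95°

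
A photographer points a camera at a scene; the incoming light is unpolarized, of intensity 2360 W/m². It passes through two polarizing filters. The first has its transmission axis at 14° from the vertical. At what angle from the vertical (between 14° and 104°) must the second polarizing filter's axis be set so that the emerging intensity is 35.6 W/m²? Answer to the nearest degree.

Unpolarized light through the first polarizer → I₁ = ½ I₀, now polarized at 14°.
Target fraction: 35.6 / 2360 W/m² = 0.01508 of I₀.
Need I₂/I₀ = 0.01508, so cos²(θ − 14°) = 0.01508 / 0.5 = 0.03017.
θ − 14° = arccos(√0.03017) = 80.0°, giving θ ≈ 14 + 80.0 = 94.0°.

θ ≈ 94°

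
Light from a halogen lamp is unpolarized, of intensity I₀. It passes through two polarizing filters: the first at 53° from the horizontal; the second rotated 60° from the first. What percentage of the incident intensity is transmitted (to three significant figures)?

≈ 12.5%

Unpolarized light through the first polarizer → I₁ = ½ I₀, now polarized at 53°.
I₂ = I₁ cos²(60°) = 0.5 · 0.25 I₀ = 0.125 I₀.
That is 12.5% of the incident intensity.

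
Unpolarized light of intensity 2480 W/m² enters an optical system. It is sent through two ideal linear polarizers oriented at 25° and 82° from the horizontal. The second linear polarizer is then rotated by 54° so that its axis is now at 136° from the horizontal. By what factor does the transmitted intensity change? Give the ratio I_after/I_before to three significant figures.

Before rotation:
Unpolarized light through the first polarizer → I₁ = ½ I₀, now polarized at 25°.
I₂ = I₁ cos²(82° − 25°) = 0.5 I₀ · cos²(57°) = 0.1483 I₀.
After rotation:
Unpolarized light through the first polarizer → I₁ = ½ I₀, now polarized at 25°.
Angle between axes 1 and 2: 69°. I₂ = 0.5 I₀ · cos²(69°) = 0.06421 I₀.
Ratio = 0.06421 / 0.1483 = 0.433.

I_new/I_old ≈ 0.433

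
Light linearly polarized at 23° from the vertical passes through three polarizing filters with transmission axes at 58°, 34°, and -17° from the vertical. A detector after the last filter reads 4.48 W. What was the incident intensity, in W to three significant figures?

I₁ = I₀ cos²(58° − 23°) = I₀ cos²(35°) = 0.671 I₀.
I₂ = I₁ cos²(34° − 58°) = 0.671 I₀ · cos²(24°) = 0.56 I₀.
I₃ = I₂ cos²(-17° − 34°) = 0.56 I₀ · cos²(51°) = 0.2218 I₀.
So 4.48 W = 0.2218 I₀, giving I₀ = 4.48/0.2218 = 20.2 W.

I₀ ≈ 20.2 W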